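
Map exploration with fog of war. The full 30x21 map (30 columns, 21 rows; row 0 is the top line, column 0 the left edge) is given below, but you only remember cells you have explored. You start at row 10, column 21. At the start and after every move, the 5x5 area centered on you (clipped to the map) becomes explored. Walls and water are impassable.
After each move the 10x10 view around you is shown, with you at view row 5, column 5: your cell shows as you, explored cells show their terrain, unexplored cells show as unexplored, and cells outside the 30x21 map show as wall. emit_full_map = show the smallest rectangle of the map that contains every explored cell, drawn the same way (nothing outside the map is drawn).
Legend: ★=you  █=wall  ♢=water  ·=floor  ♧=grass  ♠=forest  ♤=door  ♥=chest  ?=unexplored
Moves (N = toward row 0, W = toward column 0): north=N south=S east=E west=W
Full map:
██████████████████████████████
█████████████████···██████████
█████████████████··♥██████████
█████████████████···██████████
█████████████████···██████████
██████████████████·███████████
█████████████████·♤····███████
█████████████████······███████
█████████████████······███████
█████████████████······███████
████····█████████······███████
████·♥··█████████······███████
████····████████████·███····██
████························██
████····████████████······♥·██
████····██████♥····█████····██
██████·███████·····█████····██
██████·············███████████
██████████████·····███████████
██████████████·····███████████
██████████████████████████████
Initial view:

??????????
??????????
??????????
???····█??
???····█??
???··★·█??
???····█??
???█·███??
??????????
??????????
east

??????????
??????????
??????????
??····██??
??····██??
??···★██??
??····██??
??█·███·??
??????????
??????????

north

??????????
??????????
??????????
???···██??
??····██??
??···★██??
??····██??
??····██??
??█·███·??
??????????

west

??????????
??????????
??????????
???····██?
???····██?
???··★·██?
???····██?
???····██?
???█·███·?
??????????

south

??????????
??????????
???····██?
???····██?
???····██?
???··★·██?
???····██?
???█·███·?
??????????
??????????

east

??????????
??????????
??····██??
??····██??
??····██??
??···★██??
??····██??
??█·███·??
??????????
??????????

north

??????????
??????????
??????????
??····██??
??····██??
??···★██??
??····██??
??····██??
??█·███·??
??????????

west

??????????
??????????
??????????
???····██?
???····██?
???··★·██?
???····██?
???····██?
???█·███·?
??????????

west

??????????
??????????
??????????
???·····██
???·····██
???··★··██
???·····██
???·····██
????█·███·
??????????

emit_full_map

·····██
·····██
··★··██
·····██
·····██
?█·███·

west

??????????
??????????
??????????
???······█
???······█
???··★···█
???······█
???······█
?????█·███
??????????

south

??????????
??????????
???······█
???······█
???······█
???··★···█
???······█
???███·███
??????????
??????????

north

??????????
??????????
??????????
???······█
???······█
???··★···█
???······█
???······█
???███·███
??????????

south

??????????
??????????
???······█
???······█
???······█
???··★···█
???······█
???███·███
??????????
??????????

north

??????????
??????????
??????????
???······█
???······█
???··★···█
???······█
???······█
???███·███
??????????

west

??????????
??????????
??????????
???█······
???█······
???█·★····
???█······
???█······
????███·██
??????????

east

??????????
??????????
??????????
??█······█
??█······█
??█··★···█
??█······█
??█······█
???███·███
??????????

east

??????????
??????????
??????????
?█······██
?█······██
?█···★··██
?█······██
?█······██
??███·███·
??????????

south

??????????
??????????
?█······██
?█······██
?█······██
?█···★··██
?█······██
??███·███·
??????????
??????????

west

??????????
??????????
??█······█
??█······█
??█······█
??█··★···█
??█······█
???███·███
??????????
??????????

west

??????????
??????????
???█······
???█······
???█······
???█·★····
???█······
???████·██
??????????
??????????

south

??????????
???█······
???█······
???█······
???█······
???█·★····
???████·██
???·····??
??????????
??????????

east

??????????
??█······█
??█······█
??█······█
??█······█
??█··★···█
??████·███
??······??
??????????
??????????

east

??????????
?█······██
?█······██
?█······██
?█······██
?█···★··██
?████·███·
?·······??
??????????
??????????

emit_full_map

█······██
█······██
█······██
█······██
█···★··██
████·███·
·······??


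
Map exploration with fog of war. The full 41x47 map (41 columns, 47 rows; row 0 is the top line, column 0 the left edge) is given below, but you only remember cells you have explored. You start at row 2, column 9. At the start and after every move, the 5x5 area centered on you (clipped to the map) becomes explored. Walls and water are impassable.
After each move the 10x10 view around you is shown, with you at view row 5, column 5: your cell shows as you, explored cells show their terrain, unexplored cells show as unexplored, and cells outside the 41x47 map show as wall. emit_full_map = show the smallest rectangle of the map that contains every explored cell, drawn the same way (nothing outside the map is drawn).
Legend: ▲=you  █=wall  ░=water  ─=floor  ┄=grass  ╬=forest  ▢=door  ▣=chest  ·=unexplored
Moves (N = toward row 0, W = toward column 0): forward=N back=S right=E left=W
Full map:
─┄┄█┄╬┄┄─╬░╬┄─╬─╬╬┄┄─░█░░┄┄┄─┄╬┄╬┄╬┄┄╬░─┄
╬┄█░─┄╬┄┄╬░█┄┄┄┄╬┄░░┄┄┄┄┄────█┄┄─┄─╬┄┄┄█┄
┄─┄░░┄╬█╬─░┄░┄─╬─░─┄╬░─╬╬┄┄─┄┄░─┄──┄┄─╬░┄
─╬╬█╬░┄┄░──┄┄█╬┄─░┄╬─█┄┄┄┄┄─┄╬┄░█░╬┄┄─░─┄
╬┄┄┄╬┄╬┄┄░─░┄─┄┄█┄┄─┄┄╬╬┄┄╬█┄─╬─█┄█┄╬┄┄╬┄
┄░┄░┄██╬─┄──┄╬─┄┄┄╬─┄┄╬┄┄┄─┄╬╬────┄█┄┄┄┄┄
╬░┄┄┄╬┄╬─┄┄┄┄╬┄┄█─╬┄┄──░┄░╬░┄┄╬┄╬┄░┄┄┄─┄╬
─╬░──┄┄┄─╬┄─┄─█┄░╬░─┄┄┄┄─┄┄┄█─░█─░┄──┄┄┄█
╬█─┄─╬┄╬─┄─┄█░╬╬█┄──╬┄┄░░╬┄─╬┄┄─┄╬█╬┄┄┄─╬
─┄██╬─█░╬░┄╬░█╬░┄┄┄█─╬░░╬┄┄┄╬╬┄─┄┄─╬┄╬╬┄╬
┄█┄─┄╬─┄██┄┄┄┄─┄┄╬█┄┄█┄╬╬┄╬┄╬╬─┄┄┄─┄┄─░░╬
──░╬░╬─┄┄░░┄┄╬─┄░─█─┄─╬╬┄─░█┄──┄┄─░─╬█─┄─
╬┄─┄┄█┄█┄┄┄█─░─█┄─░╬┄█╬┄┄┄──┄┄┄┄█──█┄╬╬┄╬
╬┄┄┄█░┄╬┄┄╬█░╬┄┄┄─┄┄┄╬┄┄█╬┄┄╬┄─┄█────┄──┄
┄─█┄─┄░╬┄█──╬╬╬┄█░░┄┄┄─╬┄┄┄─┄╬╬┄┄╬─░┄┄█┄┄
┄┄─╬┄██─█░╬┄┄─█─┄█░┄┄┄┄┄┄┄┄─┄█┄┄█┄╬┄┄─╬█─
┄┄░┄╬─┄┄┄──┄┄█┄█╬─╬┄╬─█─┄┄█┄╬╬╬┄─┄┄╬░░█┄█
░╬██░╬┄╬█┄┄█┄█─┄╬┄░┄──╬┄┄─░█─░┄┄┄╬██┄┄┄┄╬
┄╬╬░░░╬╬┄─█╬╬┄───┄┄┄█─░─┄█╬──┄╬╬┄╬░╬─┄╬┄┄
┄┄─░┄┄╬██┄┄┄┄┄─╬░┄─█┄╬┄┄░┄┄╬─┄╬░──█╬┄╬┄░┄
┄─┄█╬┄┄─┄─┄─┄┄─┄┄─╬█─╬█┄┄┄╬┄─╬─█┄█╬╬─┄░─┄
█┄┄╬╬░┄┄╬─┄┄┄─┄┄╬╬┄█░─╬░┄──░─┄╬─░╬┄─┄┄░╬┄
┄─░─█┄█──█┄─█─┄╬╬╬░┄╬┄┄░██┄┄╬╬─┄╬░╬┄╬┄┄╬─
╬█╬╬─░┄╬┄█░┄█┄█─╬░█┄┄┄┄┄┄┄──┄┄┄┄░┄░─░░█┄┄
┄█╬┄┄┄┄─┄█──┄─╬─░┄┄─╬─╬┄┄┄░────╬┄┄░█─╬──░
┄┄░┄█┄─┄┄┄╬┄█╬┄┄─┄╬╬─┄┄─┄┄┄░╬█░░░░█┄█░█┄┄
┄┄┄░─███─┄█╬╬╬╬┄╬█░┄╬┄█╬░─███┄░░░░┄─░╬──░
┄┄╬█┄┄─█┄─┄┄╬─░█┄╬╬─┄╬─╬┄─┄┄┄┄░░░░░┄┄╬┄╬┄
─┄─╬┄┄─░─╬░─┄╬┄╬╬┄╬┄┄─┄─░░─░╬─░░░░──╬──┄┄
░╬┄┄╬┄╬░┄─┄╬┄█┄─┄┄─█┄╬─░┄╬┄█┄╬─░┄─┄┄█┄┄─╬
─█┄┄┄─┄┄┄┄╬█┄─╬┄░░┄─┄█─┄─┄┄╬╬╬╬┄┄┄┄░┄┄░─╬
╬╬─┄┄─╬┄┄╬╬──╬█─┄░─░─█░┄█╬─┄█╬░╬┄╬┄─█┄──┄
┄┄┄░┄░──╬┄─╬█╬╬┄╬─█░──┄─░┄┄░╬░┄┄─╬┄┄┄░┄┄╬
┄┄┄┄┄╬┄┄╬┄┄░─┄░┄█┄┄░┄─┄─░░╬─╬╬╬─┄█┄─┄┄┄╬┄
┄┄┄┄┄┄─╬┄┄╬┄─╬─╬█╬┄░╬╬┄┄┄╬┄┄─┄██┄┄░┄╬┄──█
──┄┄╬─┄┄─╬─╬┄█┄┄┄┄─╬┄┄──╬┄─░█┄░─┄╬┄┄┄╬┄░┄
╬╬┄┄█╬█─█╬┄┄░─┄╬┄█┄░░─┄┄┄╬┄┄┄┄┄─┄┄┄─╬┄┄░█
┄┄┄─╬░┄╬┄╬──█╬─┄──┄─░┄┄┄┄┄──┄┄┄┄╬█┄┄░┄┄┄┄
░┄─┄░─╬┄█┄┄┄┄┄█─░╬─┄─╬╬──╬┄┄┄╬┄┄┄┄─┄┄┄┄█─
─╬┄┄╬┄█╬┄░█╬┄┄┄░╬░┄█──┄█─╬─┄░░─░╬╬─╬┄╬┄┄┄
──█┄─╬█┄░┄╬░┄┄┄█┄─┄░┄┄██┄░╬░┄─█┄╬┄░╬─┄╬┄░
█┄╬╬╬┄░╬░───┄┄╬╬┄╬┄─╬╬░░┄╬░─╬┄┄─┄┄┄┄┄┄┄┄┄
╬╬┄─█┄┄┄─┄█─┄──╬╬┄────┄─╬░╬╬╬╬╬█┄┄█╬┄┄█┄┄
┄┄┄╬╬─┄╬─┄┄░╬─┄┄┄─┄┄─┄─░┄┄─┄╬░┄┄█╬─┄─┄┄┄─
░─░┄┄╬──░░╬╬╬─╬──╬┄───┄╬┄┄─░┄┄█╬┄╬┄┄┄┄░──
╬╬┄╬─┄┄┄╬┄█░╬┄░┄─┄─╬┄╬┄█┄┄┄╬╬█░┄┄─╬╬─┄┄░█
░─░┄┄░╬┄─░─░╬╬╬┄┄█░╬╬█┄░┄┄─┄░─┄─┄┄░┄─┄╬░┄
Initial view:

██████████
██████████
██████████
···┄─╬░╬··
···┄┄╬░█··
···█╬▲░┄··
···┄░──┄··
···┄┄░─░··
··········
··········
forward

██████████
██████████
██████████
██████████
···┄─╬░╬··
···┄┄▲░█··
···█╬─░┄··
···┄░──┄··
···┄┄░─░··
··········

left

██████████
██████████
██████████
██████████
···┄┄─╬░╬·
···╬┄▲╬░█·
···╬█╬─░┄·
···┄┄░──┄·
····┄┄░─░·
··········

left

██████████
██████████
██████████
██████████
···╬┄┄─╬░╬
···┄╬▲┄╬░█
···┄╬█╬─░┄
···░┄┄░──┄
·····┄┄░─░
··········

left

██████████
██████████
██████████
██████████
···┄╬┄┄─╬░
···─┄▲┄┄╬░
···░┄╬█╬─░
···╬░┄┄░──
······┄┄░─
··········

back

██████████
██████████
██████████
···┄╬┄┄─╬░
···─┄╬┄┄╬░
···░┄▲█╬─░
···╬░┄┄░──
···╬┄╬┄┄░─
··········
··········

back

██████████
██████████
···┄╬┄┄─╬░
···─┄╬┄┄╬░
···░┄╬█╬─░
···╬░▲┄░──
···╬┄╬┄┄░─
···┄██╬─··
··········
··········

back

██████████
···┄╬┄┄─╬░
···─┄╬┄┄╬░
···░┄╬█╬─░
···╬░┄┄░──
···╬┄▲┄┄░─
···┄██╬─··
···┄╬┄╬─··
··········
··········

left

██████████
····┄╬┄┄─╬
····─┄╬┄┄╬
···░░┄╬█╬─
···█╬░┄┄░─
···┄╬▲╬┄┄░
···░┄██╬─·
···┄┄╬┄╬─·
··········
··········

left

██████████
█····┄╬┄┄─
█····─┄╬┄┄
█··┄░░┄╬█╬
█··╬█╬░┄┄░
█··┄┄▲┄╬┄┄
█··┄░┄██╬─
█··┄┄┄╬┄╬─
█·········
█·········

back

█····┄╬┄┄─
█····─┄╬┄┄
█··┄░░┄╬█╬
█··╬█╬░┄┄░
█··┄┄╬┄╬┄┄
█··┄░▲██╬─
█··┄┄┄╬┄╬─
█··░──┄┄··
█·········
█·········

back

█····─┄╬┄┄
█··┄░░┄╬█╬
█··╬█╬░┄┄░
█··┄┄╬┄╬┄┄
█··┄░┄██╬─
█··┄┄▲╬┄╬─
█··░──┄┄··
█··─┄─╬┄··
█·········
█·········

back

█··┄░░┄╬█╬
█··╬█╬░┄┄░
█··┄┄╬┄╬┄┄
█··┄░┄██╬─
█··┄┄┄╬┄╬─
█··░─▲┄┄··
█··─┄─╬┄··
█··██╬─█··
█·········
█·········

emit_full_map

··┄╬┄┄─╬░╬
··─┄╬┄┄╬░█
┄░░┄╬█╬─░┄
╬█╬░┄┄░──┄
┄┄╬┄╬┄┄░─░
┄░┄██╬─···
┄┄┄╬┄╬─···
░─▲┄┄·····
─┄─╬┄·····
██╬─█·····

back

█··╬█╬░┄┄░
█··┄┄╬┄╬┄┄
█··┄░┄██╬─
█··┄┄┄╬┄╬─
█··░──┄┄··
█··─┄▲╬┄··
█··██╬─█··
█··┄─┄╬─··
█·········
█·········

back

█··┄┄╬┄╬┄┄
█··┄░┄██╬─
█··┄┄┄╬┄╬─
█··░──┄┄··
█··─┄─╬┄··
█··██▲─█··
█··┄─┄╬─··
█··░╬░╬─··
█·········
█·········

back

█··┄░┄██╬─
█··┄┄┄╬┄╬─
█··░──┄┄··
█··─┄─╬┄··
█··██╬─█··
█··┄─▲╬─··
█··░╬░╬─··
█··─┄┄█┄··
█·········
█·········

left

██··┄░┄██╬
██··┄┄┄╬┄╬
██··░──┄┄·
██·█─┄─╬┄·
██·┄██╬─█·
██·█┄▲┄╬─·
██·─░╬░╬─·
██·┄─┄┄█┄·
██········
██········

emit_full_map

···┄╬┄┄─╬░╬
···─┄╬┄┄╬░█
·┄░░┄╬█╬─░┄
·╬█╬░┄┄░──┄
·┄┄╬┄╬┄┄░─░
·┄░┄██╬─···
·┄┄┄╬┄╬─···
·░──┄┄·····
█─┄─╬┄·····
┄██╬─█·····
█┄▲┄╬─·····
─░╬░╬─·····
┄─┄┄█┄·····

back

██··┄┄┄╬┄╬
██··░──┄┄·
██·█─┄─╬┄·
██·┄██╬─█·
██·█┄─┄╬─·
██·─░▲░╬─·
██·┄─┄┄█┄·
██·┄┄┄█░··
██········
██········

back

██··░──┄┄·
██·█─┄─╬┄·
██·┄██╬─█·
██·█┄─┄╬─·
██·─░╬░╬─·
██·┄─▲┄█┄·
██·┄┄┄█░··
██·─█┄─┄··
██········
██········

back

██·█─┄─╬┄·
██·┄██╬─█·
██·█┄─┄╬─·
██·─░╬░╬─·
██·┄─┄┄█┄·
██·┄┄▲█░··
██·─█┄─┄··
██·┄─╬┄█··
██········
██········

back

██·┄██╬─█·
██·█┄─┄╬─·
██·─░╬░╬─·
██·┄─┄┄█┄·
██·┄┄┄█░··
██·─█▲─┄··
██·┄─╬┄█··
██·┄░┄╬─··
██········
██········

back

██·█┄─┄╬─·
██·─░╬░╬─·
██·┄─┄┄█┄·
██·┄┄┄█░··
██·─█┄─┄··
██·┄─▲┄█··
██·┄░┄╬─··
██·╬██░╬··
██········
██········

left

███·█┄─┄╬─
███·─░╬░╬─
███·┄─┄┄█┄
███╬┄┄┄█░·
███┄─█┄─┄·
███┄┄▲╬┄█·
███┄┄░┄╬─·
███░╬██░╬·
███·······
███·······

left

████·█┄─┄╬
████·─░╬░╬
████·┄─┄┄█
████╬┄┄┄█░
████┄─█┄─┄
████┄▲─╬┄█
████┄┄░┄╬─
████░╬██░╬
████······
████······

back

████·─░╬░╬
████·┄─┄┄█
████╬┄┄┄█░
████┄─█┄─┄
████┄┄─╬┄█
████┄▲░┄╬─
████░╬██░╬
████┄╬╬░··
████······
████······

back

████·┄─┄┄█
████╬┄┄┄█░
████┄─█┄─┄
████┄┄─╬┄█
████┄┄░┄╬─
████░▲██░╬
████┄╬╬░··
████┄┄─░··
████······
████······

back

████╬┄┄┄█░
████┄─█┄─┄
████┄┄─╬┄█
████┄┄░┄╬─
████░╬██░╬
████┄▲╬░··
████┄┄─░··
████┄─┄█··
████······
████······

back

████┄─█┄─┄
████┄┄─╬┄█
████┄┄░┄╬─
████░╬██░╬
████┄╬╬░··
████┄▲─░··
████┄─┄█··
█████┄┄╬··
████······
████······

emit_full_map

····┄╬┄┄─╬░╬
····─┄╬┄┄╬░█
··┄░░┄╬█╬─░┄
··╬█╬░┄┄░──┄
··┄┄╬┄╬┄┄░─░
··┄░┄██╬─···
··┄┄┄╬┄╬─···
··░──┄┄·····
·█─┄─╬┄·····
·┄██╬─█·····
·█┄─┄╬─·····
·─░╬░╬─·····
·┄─┄┄█┄·····
╬┄┄┄█░······
┄─█┄─┄······
┄┄─╬┄█······
┄┄░┄╬─······
░╬██░╬······
┄╬╬░········
┄▲─░········
┄─┄█········
█┄┄╬········


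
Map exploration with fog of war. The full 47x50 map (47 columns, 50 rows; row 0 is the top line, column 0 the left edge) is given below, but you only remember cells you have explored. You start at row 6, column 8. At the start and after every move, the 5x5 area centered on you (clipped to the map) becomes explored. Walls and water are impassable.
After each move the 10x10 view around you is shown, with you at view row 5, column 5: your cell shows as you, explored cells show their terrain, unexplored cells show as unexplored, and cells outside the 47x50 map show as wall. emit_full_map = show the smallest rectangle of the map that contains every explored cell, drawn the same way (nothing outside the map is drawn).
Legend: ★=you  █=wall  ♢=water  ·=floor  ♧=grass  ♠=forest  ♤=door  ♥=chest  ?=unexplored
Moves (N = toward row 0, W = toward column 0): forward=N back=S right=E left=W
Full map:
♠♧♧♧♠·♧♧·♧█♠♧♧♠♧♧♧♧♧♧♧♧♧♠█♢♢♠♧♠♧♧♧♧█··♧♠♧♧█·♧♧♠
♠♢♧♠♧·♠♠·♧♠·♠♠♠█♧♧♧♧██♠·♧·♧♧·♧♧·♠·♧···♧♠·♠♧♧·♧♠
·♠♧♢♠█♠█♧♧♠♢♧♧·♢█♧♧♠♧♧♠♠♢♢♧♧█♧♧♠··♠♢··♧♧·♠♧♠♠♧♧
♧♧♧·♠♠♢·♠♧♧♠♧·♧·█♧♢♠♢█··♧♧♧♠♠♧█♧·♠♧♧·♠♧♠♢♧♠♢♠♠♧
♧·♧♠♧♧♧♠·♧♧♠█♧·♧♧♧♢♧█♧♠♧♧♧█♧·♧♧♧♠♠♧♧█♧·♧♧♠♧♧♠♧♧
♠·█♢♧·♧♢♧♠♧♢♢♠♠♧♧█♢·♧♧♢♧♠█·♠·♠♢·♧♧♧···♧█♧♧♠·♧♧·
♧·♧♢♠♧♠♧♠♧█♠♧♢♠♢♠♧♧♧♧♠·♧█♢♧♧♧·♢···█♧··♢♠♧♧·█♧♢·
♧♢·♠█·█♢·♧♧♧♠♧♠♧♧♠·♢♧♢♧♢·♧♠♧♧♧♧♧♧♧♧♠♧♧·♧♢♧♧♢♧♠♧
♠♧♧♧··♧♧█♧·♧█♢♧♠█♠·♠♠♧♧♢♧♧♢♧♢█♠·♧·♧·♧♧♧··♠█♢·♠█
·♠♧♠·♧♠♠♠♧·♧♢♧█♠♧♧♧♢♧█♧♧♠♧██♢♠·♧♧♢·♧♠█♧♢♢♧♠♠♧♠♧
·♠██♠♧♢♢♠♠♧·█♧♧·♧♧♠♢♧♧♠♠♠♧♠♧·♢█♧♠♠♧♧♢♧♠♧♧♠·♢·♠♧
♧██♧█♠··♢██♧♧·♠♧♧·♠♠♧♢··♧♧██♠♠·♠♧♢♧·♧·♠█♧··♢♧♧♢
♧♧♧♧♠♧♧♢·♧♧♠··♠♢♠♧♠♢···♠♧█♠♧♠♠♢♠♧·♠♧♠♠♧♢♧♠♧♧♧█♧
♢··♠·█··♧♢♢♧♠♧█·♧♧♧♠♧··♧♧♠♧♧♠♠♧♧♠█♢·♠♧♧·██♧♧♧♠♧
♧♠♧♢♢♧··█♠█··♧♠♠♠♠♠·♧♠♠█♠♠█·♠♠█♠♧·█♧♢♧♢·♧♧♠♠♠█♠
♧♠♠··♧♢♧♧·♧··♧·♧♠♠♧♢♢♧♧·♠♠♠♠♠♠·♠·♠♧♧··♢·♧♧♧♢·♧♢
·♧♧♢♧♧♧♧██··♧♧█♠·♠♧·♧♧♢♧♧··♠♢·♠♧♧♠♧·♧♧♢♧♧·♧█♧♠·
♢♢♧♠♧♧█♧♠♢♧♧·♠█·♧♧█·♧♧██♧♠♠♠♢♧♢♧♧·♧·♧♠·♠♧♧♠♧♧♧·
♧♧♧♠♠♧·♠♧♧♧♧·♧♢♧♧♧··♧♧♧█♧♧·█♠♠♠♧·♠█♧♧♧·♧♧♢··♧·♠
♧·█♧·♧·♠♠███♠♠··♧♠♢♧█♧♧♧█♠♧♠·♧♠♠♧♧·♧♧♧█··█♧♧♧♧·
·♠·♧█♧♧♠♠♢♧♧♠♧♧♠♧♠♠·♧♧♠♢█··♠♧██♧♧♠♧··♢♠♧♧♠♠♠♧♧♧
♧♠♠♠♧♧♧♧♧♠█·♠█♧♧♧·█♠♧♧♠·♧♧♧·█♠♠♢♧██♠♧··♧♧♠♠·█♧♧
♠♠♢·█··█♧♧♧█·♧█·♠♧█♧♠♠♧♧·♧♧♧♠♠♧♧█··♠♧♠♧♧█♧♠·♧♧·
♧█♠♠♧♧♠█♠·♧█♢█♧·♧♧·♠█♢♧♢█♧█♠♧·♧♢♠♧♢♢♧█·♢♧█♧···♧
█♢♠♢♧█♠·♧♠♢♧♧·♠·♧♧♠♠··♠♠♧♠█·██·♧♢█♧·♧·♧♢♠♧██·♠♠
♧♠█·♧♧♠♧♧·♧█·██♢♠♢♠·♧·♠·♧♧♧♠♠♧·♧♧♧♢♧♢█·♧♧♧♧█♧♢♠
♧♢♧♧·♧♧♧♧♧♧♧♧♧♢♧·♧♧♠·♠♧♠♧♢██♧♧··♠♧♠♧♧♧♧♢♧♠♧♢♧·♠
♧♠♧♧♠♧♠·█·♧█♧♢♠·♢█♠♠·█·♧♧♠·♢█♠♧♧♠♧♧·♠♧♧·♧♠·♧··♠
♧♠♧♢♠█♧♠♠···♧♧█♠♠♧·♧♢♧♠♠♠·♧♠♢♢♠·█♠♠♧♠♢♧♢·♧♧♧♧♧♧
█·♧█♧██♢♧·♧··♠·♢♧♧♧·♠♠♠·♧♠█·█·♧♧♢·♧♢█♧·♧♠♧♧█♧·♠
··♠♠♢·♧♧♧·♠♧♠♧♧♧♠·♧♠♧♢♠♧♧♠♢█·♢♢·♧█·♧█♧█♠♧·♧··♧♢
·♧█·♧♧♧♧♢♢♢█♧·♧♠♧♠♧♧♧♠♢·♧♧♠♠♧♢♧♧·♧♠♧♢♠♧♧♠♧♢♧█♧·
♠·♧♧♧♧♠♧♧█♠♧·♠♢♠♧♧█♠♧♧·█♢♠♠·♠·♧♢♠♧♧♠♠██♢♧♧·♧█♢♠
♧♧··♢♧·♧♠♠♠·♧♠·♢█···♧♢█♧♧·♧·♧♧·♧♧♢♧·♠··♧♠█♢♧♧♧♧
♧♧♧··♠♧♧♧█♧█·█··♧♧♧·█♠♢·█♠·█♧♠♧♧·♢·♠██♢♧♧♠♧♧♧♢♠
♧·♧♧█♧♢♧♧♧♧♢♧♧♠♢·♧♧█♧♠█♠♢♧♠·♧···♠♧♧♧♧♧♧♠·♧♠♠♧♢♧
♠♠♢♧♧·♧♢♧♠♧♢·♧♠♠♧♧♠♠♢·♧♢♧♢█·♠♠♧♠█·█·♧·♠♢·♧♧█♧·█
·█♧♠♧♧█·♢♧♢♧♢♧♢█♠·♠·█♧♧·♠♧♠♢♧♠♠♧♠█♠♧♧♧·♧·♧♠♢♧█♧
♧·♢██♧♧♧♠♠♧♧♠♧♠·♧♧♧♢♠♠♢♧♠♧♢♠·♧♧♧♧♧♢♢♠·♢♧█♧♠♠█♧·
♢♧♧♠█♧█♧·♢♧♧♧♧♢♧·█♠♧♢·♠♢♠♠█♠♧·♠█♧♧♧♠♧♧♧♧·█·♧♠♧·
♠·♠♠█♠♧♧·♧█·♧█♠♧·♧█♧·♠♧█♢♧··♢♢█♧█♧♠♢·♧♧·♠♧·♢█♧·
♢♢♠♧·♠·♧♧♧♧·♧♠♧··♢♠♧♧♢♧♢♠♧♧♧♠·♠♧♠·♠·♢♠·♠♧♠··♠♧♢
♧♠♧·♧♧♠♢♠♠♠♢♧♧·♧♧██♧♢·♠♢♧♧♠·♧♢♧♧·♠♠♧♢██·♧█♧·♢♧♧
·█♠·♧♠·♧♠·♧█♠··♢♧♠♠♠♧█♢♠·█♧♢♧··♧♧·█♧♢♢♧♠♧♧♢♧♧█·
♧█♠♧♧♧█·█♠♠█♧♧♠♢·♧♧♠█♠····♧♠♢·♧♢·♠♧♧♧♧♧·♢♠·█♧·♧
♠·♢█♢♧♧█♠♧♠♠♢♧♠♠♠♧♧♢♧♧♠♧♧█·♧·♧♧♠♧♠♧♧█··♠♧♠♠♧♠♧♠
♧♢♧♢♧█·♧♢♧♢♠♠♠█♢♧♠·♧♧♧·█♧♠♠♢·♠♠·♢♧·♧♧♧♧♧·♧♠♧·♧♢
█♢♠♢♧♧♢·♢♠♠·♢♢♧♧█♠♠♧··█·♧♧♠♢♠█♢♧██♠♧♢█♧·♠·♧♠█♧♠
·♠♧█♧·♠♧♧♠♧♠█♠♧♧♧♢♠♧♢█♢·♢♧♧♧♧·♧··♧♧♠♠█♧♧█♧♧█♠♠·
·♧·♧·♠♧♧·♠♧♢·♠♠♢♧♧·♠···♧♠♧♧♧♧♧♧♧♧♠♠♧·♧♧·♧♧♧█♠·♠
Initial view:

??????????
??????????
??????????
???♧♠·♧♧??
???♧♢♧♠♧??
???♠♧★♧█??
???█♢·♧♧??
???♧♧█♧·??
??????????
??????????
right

??????????
??????????
??????????
??♧♠·♧♧♠??
??♧♢♧♠♧♢??
??♠♧♠★█♠??
??█♢·♧♧♧??
??♧♧█♧·♧??
??????????
??????????

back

??????????
??????????
??♧♠·♧♧♠??
??♧♢♧♠♧♢??
??♠♧♠♧█♠??
??█♢·★♧♧??
??♧♧█♧·♧??
???♠♠♧·♧??
??????????
??????????

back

??????????
??♧♠·♧♧♠??
??♧♢♧♠♧♢??
??♠♧♠♧█♠??
??█♢·♧♧♧??
??♧♧█★·♧??
???♠♠♧·♧??
???♢♠♠♧·??
??????????
??????????

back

??♧♠·♧♧♠??
??♧♢♧♠♧♢??
??♠♧♠♧█♠??
??█♢·♧♧♧??
??♧♧█♧·♧??
???♠♠★·♧??
???♢♠♠♧·??
???·♢██♧??
??????????
??????????

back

??♧♢♧♠♧♢??
??♠♧♠♧█♠??
??█♢·♧♧♧??
??♧♧█♧·♧??
???♠♠♧·♧??
???♢♠★♧·??
???·♢██♧??
???♢·♧♧♠??
??????????
??????????

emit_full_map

♧♠·♧♧♠
♧♢♧♠♧♢
♠♧♠♧█♠
█♢·♧♧♧
♧♧█♧·♧
?♠♠♧·♧
?♢♠★♧·
?·♢██♧
?♢·♧♧♠

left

???♧♢♧♠♧♢?
???♠♧♠♧█♠?
???█♢·♧♧♧?
???♧♧█♧·♧?
???♠♠♠♧·♧?
???♢♢★♠♧·?
???··♢██♧?
???♧♢·♧♧♠?
??????????
??????????

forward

???♧♠·♧♧♠?
???♧♢♧♠♧♢?
???♠♧♠♧█♠?
???█♢·♧♧♧?
???♧♧█♧·♧?
???♠♠★♧·♧?
???♢♢♠♠♧·?
???··♢██♧?
???♧♢·♧♧♠?
??????????

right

??♧♠·♧♧♠??
??♧♢♧♠♧♢??
??♠♧♠♧█♠??
??█♢·♧♧♧??
??♧♧█♧·♧??
??♠♠♠★·♧??
??♢♢♠♠♧·??
??··♢██♧??
??♧♢·♧♧♠??
??????????

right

?♧♠·♧♧♠???
?♧♢♧♠♧♢???
?♠♧♠♧█♠???
?█♢·♧♧♧♠??
?♧♧█♧·♧█??
?♠♠♠♧★♧♢??
?♢♢♠♠♧·█??
?··♢██♧♧??
?♧♢·♧♧♠???
??????????

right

♧♠·♧♧♠????
♧♢♧♠♧♢????
♠♧♠♧█♠????
█♢·♧♧♧♠♧??
♧♧█♧·♧█♢??
♠♠♠♧·★♢♧??
♢♢♠♠♧·█♧??
··♢██♧♧·??
♧♢·♧♧♠????
??????????

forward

??????????
♧♠·♧♧♠????
♧♢♧♠♧♢????
♠♧♠♧█♠♧♢??
█♢·♧♧♧♠♧??
♧♧█♧·★█♢??
♠♠♠♧·♧♢♧??
♢♢♠♠♧·█♧??
··♢██♧♧·??
♧♢·♧♧♠????

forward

??????????
??????????
♧♠·♧♧♠????
♧♢♧♠♧♢♢♠??
♠♧♠♧█♠♧♢??
█♢·♧♧★♠♧??
♧♧█♧·♧█♢??
♠♠♠♧·♧♢♧??
♢♢♠♠♧·█♧??
··♢██♧♧·??

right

??????????
??????????
♠·♧♧♠?????
♢♧♠♧♢♢♠♠??
♧♠♧█♠♧♢♠??
♢·♧♧♧★♧♠??
♧█♧·♧█♢♧??
♠♠♧·♧♢♧█??
♢♠♠♧·█♧???
·♢██♧♧·???

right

??????????
??????????
·♧♧♠??????
♧♠♧♢♢♠♠♧??
♠♧█♠♧♢♠♢??
·♧♧♧♠★♠♧??
█♧·♧█♢♧♠??
♠♧·♧♢♧█♠??
♠♠♧·█♧????
♢██♧♧·????

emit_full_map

♧♠·♧♧♠????
♧♢♧♠♧♢♢♠♠♧
♠♧♠♧█♠♧♢♠♢
█♢·♧♧♧♠★♠♧
♧♧█♧·♧█♢♧♠
♠♠♠♧·♧♢♧█♠
♢♢♠♠♧·█♧??
··♢██♧♧·??
♧♢·♧♧♠????

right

??????????
??????????
♧♧♠???????
♠♧♢♢♠♠♧♧??
♧█♠♧♢♠♢♠??
♧♧♧♠♧★♧♧??
♧·♧█♢♧♠█??
♧·♧♢♧█♠♧??
♠♧·█♧?????
██♧♧·?????

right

??????????
??????????
♧♠????????
♧♢♢♠♠♧♧█??
█♠♧♢♠♢♠♧??
♧♧♠♧♠★♧♠??
·♧█♢♧♠█♠??
·♧♢♧█♠♧♧??
♧·█♧??????
█♧♧·??????

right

??????????
??????????
♠?????????
♢♢♠♠♧♧█♢??
♠♧♢♠♢♠♧♧??
♧♠♧♠♧★♠·??
♧█♢♧♠█♠·??
♧♢♧█♠♧♧♧??
·█♧???????
♧♧·???????

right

??????????
??????????
??????????
♢♠♠♧♧█♢·??
♧♢♠♢♠♧♧♧??
♠♧♠♧♧★·♢??
█♢♧♠█♠·♠??
♢♧█♠♧♧♧♢??
█♧????????
♧·????????

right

??????????
??????????
??????????
♠♠♧♧█♢·♧??
♢♠♢♠♧♧♧♧??
♧♠♧♧♠★♢♧??
♢♧♠█♠·♠♠??
♧█♠♧♧♧♢♧??
♧?????????
·?????????

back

??????????
??????????
♠♠♧♧█♢·♧??
♢♠♢♠♧♧♧♧??
♧♠♧♧♠·♢♧??
♢♧♠█♠★♠♠??
♧█♠♧♧♧♢♧??
♧??♧♧♠♢♧??
·?????????
??????????

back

??????????
♠♠♧♧█♢·♧??
♢♠♢♠♧♧♧♧??
♧♠♧♧♠·♢♧??
♢♧♠█♠·♠♠??
♧█♠♧♧★♢♧??
♧??♧♧♠♢♧??
·??♧·♠♠♧??
??????????
??????????

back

♠♠♧♧█♢·♧??
♢♠♢♠♧♧♧♧??
♧♠♧♧♠·♢♧??
♢♧♠█♠·♠♠??
♧█♠♧♧♧♢♧??
♧??♧♧★♢♧??
·??♧·♠♠♧??
???♠♧♠♢·??
??????????
??????????

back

♢♠♢♠♧♧♧♧??
♧♠♧♧♠·♢♧??
♢♧♠█♠·♠♠??
♧█♠♧♧♧♢♧??
♧??♧♧♠♢♧??
·??♧·★♠♧??
???♠♧♠♢·??
???♧♧♧♠♧??
??????????
??????????

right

♠♢♠♧♧♧♧???
♠♧♧♠·♢♧???
♧♠█♠·♠♠???
█♠♧♧♧♢♧█??
??♧♧♠♢♧♧??
??♧·♠★♧♢??
??♠♧♠♢··??
??♧♧♧♠♧·??
??????????
??????????

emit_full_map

♧♠·♧♧♠??????????
♧♢♧♠♧♢♢♠♠♧♧█♢·♧?
♠♧♠♧█♠♧♢♠♢♠♧♧♧♧?
█♢·♧♧♧♠♧♠♧♧♠·♢♧?
♧♧█♧·♧█♢♧♠█♠·♠♠?
♠♠♠♧·♧♢♧█♠♧♧♧♢♧█
♢♢♠♠♧·█♧??♧♧♠♢♧♧
··♢██♧♧·??♧·♠★♧♢
♧♢·♧♧♠????♠♧♠♢··
??????????♧♧♧♠♧·


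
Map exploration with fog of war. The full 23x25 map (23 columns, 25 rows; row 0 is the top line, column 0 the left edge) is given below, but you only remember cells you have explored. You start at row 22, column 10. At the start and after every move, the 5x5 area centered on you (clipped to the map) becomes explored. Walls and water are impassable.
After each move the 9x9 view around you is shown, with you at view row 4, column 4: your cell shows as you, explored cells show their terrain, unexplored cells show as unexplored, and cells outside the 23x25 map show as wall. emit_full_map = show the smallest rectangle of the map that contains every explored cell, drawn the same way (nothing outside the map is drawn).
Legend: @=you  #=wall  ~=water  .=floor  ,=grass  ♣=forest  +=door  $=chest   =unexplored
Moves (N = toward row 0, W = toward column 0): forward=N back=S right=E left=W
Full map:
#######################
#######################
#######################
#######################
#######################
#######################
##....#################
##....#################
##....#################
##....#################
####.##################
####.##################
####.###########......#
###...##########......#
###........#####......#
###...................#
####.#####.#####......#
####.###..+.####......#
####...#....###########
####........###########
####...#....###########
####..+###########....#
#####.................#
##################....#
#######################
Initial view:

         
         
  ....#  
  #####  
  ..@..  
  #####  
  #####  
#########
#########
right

         
         
 ....##  
 ######  
 ...@..  
 ######  
 ######  
#########
#########

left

         
         
  ....## 
  ###### 
  ..@... 
  ###### 
  ###### 
#########
#########

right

         
         
 ....##  
 ######  
 ...@..  
 ######  
 ######  
#########
#########

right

         
         
....###  
#######  
....@..  
#######  
#######  
#########
#########

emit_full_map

....###
#######
....@..
#######
#######

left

         
         
 ....### 
 ####### 
 ...@... 
 ####### 
 ####### 
#########
#########

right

         
         
....###  
#######  
....@..  
#######  
#######  
#########
#########

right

         
         
...####  
#######  
....@..  
#######  
#######  
#########
#########

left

         
         
....#### 
######## 
....@... 
######## 
######## 
#########
#########

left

         
         
 ....####
 ########
 ...@....
 ########
 ########
#########
#########

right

         
         
....#### 
######## 
....@... 
######## 
######## 
#########
#########

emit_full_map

....####
########
....@...
########
########

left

         
         
 ....####
 ########
 ...@....
 ########
 ########
#########
#########


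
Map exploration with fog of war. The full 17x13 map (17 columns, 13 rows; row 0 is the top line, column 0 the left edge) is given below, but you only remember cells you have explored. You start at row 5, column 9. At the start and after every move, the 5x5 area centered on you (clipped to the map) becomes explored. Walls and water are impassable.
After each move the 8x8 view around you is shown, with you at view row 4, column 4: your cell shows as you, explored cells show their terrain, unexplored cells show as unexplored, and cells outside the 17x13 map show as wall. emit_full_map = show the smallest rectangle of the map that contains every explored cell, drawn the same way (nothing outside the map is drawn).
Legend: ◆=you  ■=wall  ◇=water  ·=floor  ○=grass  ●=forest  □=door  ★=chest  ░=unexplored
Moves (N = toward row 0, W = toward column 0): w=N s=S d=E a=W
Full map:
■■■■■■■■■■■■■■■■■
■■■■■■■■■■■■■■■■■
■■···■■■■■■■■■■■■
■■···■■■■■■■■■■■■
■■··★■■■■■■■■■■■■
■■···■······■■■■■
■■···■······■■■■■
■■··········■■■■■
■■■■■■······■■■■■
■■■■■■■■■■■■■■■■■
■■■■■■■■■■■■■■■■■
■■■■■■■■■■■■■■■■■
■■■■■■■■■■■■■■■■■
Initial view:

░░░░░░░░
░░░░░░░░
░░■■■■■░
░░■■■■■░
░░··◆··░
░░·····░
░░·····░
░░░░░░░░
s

░░░░░░░░
░░■■■■■░
░░■■■■■░
░░·····░
░░··◆··░
░░·····░
░░·····░
░░░░░░░░

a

░░░░░░░░
░░░■■■■■
░░■■■■■■
░░······
░░··◆···
░░······
░░······
░░░░░░░░

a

░░░░░░░░
░░░░■■■■
░░■■■■■■
░░■·····
░░■·◆···
░░······
░░■·····
░░░░░░░░

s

░░░░■■■■
░░■■■■■■
░░■·····
░░■·····
░░··◆···
░░■·····
░░■■■■■░
░░░░░░░░

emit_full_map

░░■■■■■
■■■■■■■
■······
■······
··◆····
■······
■■■■■░░

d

░░░■■■■■
░■■■■■■■
░■······
░■······
░···◆···
░■······
░■■■■■■░
░░░░░░░░

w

░░░░░░░░
░░░■■■■■
░■■■■■■■
░■······
░■··◆···
░·······
░■······
░■■■■■■░

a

░░░░░░░░
░░░░■■■■
░░■■■■■■
░░■·····
░░■·◆···
░░······
░░■·····
░░■■■■■■

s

░░░░■■■■
░░■■■■■■
░░■·····
░░■·····
░░··◆···
░░■·····
░░■■■■■■
░░░░░░░░

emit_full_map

░░■■■■■
■■■■■■■
■······
■······
··◆····
■······
■■■■■■░
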